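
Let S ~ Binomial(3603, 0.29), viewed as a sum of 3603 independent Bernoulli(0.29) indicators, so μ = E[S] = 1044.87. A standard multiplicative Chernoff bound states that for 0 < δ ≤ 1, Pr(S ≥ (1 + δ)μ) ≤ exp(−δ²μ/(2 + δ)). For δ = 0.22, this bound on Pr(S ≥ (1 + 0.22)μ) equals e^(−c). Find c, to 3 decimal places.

c = δ²μ/(2 + δ) = 0.22²·1044.87/(2 + 0.22) = 22.7800.

22.780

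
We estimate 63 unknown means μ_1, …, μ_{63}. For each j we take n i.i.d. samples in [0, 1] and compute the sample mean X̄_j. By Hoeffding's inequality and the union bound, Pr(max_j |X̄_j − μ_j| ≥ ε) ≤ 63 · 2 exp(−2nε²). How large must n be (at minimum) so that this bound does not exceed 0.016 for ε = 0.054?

1539

Need 2·63·exp(−2nε²) ≤ 0.016, i.e. exp(−2nε²) ≤ 0.016/126.
So 2nε² ≥ ln(126/0.016) = 8.971448.
Hence n ≥ 8.971448/(2·0.054²) = 1538.314.
The smallest integer n is 1539.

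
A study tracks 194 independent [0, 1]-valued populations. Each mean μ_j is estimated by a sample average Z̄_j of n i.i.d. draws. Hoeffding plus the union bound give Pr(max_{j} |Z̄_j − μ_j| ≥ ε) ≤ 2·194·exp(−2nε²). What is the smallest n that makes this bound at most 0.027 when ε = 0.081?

730

Need 2·194·exp(−2nε²) ≤ 0.027, i.e. exp(−2nε²) ≤ 0.027/388.
So 2nε² ≥ ln(388/0.027) = 9.572924.
Hence n ≥ 9.572924/(2·0.081²) = 729.532.
The smallest integer n is 730.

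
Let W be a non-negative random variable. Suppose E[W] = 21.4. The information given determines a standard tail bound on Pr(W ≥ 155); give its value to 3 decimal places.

Only the mean of a non-negative variable is known, so Markov's inequality is the applicable tail bound.
Markov's inequality: for a non-negative random variable, Pr(W ≥ a) ≤ E[W]/a.
Here E[W] = 21.4 and a = 155, so the bound is 21.4/155 = 0.1381.

0.138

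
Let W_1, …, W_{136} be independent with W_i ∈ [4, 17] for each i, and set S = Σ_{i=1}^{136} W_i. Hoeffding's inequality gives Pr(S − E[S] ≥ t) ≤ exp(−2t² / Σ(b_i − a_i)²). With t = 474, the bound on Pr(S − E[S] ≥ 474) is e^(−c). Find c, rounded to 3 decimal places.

Σ(b_i − a_i)² = 136·(13)² = 22984.
c = 2t²/22984 = 2·474²/22984 = 19.5506.

19.551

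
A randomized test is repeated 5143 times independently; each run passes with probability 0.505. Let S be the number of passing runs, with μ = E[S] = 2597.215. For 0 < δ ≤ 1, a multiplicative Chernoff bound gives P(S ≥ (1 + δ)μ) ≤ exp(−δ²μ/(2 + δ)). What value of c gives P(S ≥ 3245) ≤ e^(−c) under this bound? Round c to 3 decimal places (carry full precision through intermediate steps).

Write 3245 = (1 + δ)μ, so δ = 3245/2597.215 − 1 = 0.2494152…
Then the exponent is δ²μ/(2 + δ) = (3245 − μ)² / (μ·(2 + δ)) = 71.826423.

71.826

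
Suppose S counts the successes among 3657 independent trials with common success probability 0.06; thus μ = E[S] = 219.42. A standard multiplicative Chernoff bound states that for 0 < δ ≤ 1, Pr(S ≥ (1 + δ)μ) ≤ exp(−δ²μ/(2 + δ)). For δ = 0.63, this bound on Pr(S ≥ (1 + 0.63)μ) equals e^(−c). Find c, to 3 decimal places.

33.113

c = δ²μ/(2 + δ) = 0.63²·219.42/(2 + 0.63) = 33.1132.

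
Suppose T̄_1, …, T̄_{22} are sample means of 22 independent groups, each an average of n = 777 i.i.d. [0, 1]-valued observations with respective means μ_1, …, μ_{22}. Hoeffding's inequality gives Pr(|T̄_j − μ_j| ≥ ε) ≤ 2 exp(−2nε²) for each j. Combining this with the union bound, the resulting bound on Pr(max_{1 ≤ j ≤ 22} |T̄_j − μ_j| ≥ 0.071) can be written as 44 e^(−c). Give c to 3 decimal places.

7.834

Union bound over the 22 events: Pr(max_{1 ≤ j ≤ 22} |T̄_j − μ_j| ≥ 0.071) ≤ 22·2·exp(−2nε²) = 44 exp(−2·777·0.071²).
So c = 2·777·0.071² = 7.8337.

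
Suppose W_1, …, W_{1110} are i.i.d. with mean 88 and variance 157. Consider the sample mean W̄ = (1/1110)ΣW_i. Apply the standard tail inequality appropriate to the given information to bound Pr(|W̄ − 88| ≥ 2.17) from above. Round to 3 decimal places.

0.030

With mean and variance of each term known, Chebyshev's inequality bounds the deviation of the sum (or sample mean).
Var(W̄) = Var(W_i)/n = 157/1110 = 0.14144.
Chebyshev: Pr(|W̄ − 88| ≥ 2.17) ≤ Var(W̄)/(2.17)² = 157/(1110·2.17²) = 0.0300.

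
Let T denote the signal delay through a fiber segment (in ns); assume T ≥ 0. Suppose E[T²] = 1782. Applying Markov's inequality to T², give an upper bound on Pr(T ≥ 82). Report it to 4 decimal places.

Since T ≥ 0, the event {T ≥ 82} is the same as {T² ≥ 6724}.
Markov's inequality applied to T² gives Pr(T² ≥ 6724) ≤ E[T²]/6724 = 1782/6724 = 0.2650.

0.2650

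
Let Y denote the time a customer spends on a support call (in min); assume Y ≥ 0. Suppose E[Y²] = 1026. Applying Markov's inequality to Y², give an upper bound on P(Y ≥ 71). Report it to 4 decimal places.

0.2035

Since Y ≥ 0, the event {Y ≥ 71} is the same as {Y² ≥ 5041}.
Markov's inequality applied to Y² gives P(Y² ≥ 5041) ≤ E[Y²]/5041 = 1026/5041 = 0.2035.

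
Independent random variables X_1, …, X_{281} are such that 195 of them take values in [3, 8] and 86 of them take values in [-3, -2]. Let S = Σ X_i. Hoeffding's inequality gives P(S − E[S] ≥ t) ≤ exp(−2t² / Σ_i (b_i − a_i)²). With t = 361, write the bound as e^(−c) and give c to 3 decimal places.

Σ(b_i − a_i)² = 195·5² + 86·1² = 4961.
c = 2t² / 4961 = 2·361² / 4961 = 52.5382.

52.538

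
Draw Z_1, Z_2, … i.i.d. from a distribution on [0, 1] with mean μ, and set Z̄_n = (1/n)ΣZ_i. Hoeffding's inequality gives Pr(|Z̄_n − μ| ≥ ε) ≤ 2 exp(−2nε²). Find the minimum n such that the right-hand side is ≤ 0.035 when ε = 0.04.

Require 2·exp(−2nε²) ≤ 0.035, i.e. 2nε² ≥ ln(2/0.035) = 4.045554.
So n ≥ 4.045554 / (2·0.04²) = 1264.236.
The smallest integer n is 1265.

1265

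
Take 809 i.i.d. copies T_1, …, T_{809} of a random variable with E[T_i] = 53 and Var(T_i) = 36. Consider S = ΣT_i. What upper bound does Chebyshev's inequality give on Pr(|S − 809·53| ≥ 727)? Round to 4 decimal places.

Var(S) = n·Var(T_i) = 809·36 = 29124.
Chebyshev: Pr(|S − 809·53| ≥ 727) ≤ Var(S)/727² = 29124/528529 = 0.0551.

0.0551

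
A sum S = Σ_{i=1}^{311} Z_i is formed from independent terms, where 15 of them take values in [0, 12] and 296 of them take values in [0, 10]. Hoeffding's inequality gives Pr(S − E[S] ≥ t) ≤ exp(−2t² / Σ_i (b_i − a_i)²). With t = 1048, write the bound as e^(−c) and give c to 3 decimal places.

69.163

Σ(b_i − a_i)² = 15·12² + 296·10² = 31760.
c = 2t² / 31760 = 2·1048² / 31760 = 69.1627.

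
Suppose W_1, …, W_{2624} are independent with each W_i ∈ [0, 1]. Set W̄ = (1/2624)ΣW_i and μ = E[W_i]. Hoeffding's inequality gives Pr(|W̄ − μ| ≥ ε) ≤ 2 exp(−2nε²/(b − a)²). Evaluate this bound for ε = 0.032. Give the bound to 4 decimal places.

0.0093

Exponent: 2nε²/(b − a)² = 2·2624·0.032² / 1² = 5.37395.
Bound = 2·exp(−5.37395) = 0.00927.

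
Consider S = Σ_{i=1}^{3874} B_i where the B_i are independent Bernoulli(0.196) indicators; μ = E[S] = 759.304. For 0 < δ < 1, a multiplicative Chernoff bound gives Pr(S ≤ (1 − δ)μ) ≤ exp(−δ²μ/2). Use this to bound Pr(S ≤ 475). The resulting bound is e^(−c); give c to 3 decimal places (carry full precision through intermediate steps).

53.226

Write 475 = (1 − δ)μ, so δ = 1 − 475/759.304 = 0.3744271…
Then the exponent is δ²μ/2 = (μ − 475)²/(2μ) = 53.225562.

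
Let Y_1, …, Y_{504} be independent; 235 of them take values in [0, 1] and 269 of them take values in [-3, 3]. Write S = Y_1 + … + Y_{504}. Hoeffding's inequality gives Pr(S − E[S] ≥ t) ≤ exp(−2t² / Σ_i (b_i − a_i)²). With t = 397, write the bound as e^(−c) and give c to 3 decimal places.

Σ(b_i − a_i)² = 235·1² + 269·6² = 9919.
c = 2t² / 9919 = 2·397² / 9919 = 31.7792.

31.779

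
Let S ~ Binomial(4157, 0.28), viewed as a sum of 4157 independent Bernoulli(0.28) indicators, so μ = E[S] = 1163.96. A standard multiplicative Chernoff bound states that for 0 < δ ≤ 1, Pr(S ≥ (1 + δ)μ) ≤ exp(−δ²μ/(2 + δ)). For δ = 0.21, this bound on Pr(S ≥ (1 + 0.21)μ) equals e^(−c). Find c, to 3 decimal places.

23.227

c = δ²μ/(2 + δ) = 0.21²·1163.96/(2 + 0.21) = 23.2265.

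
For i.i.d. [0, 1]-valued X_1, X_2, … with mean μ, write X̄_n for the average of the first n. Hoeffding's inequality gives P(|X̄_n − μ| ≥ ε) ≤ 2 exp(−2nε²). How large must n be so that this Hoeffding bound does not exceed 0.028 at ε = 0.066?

490

Require 2·exp(−2nε²) ≤ 0.028, i.e. 2nε² ≥ ln(2/0.028) = 4.268698.
So n ≥ 4.268698 / (2·0.066²) = 489.979.
The smallest integer n is 490.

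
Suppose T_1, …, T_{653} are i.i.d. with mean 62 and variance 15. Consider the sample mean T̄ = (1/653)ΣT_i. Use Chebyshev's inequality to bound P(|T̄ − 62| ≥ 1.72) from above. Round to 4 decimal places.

Var(T̄) = Var(T_i)/n = 15/653 = 0.022971.
Chebyshev: P(|T̄ − 62| ≥ 1.72) ≤ Var(T̄)/(1.72)² = 15/(653·1.72²) = 0.0078.

0.0078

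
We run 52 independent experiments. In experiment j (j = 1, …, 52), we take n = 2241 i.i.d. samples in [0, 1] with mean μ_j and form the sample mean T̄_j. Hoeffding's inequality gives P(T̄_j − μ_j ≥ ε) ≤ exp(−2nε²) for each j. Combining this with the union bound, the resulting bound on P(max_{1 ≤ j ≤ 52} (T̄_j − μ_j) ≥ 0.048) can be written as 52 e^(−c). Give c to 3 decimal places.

Union bound over the 52 events: P(max_{1 ≤ j ≤ 52} (T̄_j − μ_j) ≥ 0.048) ≤ 52·exp(−2nε²) = 52 exp(−2·2241·0.048²).
So c = 2·2241·0.048² = 10.3265.

10.327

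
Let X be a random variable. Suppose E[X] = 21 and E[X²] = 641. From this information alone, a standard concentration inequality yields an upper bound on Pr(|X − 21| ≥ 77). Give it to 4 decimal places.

0.0337

The first two moments determine the variance, so Chebyshev's inequality is the sharpest standard bound available.
Var(X) = E[X²] − (E[X])² = 641 − 441 = 200.
Chebyshev's inequality: Pr(|X − μ| ≥ t) ≤ Var(X)/t² = 200/5929 = 0.0337.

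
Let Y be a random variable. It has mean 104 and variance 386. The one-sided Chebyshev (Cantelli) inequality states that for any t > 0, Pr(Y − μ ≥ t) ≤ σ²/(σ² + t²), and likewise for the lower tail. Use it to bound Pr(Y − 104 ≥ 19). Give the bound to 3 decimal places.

0.517

Here σ² = 386 and t = 19, so σ² + t² = 747.
Cantelli's bound: 386/747 = 0.5167.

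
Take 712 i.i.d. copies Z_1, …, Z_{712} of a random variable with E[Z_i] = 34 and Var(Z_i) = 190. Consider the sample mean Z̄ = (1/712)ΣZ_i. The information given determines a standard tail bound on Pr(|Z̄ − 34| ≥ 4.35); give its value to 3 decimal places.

With mean and variance of each term known, Chebyshev's inequality bounds the deviation of the sum (or sample mean).
Var(Z̄) = Var(Z_i)/n = 190/712 = 0.26685.
Chebyshev: Pr(|Z̄ − 34| ≥ 4.35) ≤ Var(Z̄)/(4.35)² = 190/(712·4.35²) = 0.0141.

0.014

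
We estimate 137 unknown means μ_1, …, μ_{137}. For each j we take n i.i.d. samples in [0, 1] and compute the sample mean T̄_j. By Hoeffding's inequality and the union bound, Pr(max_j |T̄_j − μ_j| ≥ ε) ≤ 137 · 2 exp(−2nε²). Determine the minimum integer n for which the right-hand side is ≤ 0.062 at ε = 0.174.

139

Need 2·137·exp(−2nε²) ≤ 0.062, i.e. exp(−2nε²) ≤ 0.062/274.
So 2nε² ≥ ln(274/0.062) = 8.393749.
Hence n ≥ 8.393749/(2·0.174²) = 138.621.
The smallest integer n is 139.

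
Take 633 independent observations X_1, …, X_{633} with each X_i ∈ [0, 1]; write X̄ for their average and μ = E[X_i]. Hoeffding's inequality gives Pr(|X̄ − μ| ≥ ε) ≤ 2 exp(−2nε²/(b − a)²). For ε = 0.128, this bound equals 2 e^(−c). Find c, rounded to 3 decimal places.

c = 2nε²/(b − a)² = 2·633·0.128² / 1² = 20.7421.

20.742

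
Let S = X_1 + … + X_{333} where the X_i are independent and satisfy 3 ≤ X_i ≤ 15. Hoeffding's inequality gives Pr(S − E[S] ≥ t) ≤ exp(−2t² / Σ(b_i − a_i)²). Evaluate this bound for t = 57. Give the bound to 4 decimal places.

0.8733

Σ(b_i − a_i)² = 333·(12)² = 47952.
Exponent = 2·57²/47952 = 0.1355.
Bound = exp(−0.1355) = 0.87327.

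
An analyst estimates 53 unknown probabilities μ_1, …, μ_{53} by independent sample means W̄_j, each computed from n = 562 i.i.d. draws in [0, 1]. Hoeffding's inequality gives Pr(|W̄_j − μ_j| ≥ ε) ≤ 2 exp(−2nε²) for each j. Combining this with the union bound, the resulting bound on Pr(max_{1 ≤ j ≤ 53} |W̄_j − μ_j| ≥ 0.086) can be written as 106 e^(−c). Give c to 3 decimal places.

Union bound over the 53 events: Pr(max_{1 ≤ j ≤ 53} |W̄_j − μ_j| ≥ 0.086) ≤ 53·2·exp(−2nε²) = 106 exp(−2·562·0.086²).
So c = 2·562·0.086² = 8.3131.

8.313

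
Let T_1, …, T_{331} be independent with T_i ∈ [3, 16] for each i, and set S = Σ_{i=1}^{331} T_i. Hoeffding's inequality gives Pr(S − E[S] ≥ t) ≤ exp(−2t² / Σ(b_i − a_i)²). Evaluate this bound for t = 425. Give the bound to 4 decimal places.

Σ(b_i − a_i)² = 331·(13)² = 55939.
Exponent = 2·425²/55939 = 6.4579.
Bound = exp(−6.4579) = 0.00157.

0.0016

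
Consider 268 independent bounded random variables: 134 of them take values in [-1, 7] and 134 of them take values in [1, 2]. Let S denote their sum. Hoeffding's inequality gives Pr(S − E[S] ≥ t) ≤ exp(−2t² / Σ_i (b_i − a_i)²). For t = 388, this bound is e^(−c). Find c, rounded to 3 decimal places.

34.568

Σ(b_i − a_i)² = 134·8² + 134·1² = 8710.
c = 2t² / 8710 = 2·388² / 8710 = 34.5681.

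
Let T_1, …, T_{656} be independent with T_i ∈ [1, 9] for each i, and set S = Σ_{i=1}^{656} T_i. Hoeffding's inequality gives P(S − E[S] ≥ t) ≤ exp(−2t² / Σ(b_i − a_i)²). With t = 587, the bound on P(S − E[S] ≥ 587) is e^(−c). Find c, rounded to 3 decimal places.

Σ(b_i − a_i)² = 656·(8)² = 41984.
c = 2t²/41984 = 2·587²/41984 = 16.4143.

16.414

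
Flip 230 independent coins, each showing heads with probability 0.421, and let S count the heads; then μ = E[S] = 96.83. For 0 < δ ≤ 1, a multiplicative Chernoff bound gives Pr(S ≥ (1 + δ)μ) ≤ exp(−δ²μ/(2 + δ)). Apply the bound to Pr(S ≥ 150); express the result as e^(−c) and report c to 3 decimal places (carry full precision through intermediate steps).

Write 150 = (1 + δ)μ, so δ = 150/96.83 − 1 = 0.5491067…
Then the exponent is δ²μ/(2 + δ) = (150 − μ)² / (μ·(2 + δ)) = 11.453425.

11.453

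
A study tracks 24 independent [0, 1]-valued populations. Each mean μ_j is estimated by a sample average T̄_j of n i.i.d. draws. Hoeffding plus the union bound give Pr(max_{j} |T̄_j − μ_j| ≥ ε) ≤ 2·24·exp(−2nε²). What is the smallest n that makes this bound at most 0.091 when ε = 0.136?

Need 2·24·exp(−2nε²) ≤ 0.091, i.e. exp(−2nε²) ≤ 0.091/48.
So 2nε² ≥ ln(48/0.091) = 6.268097.
Hence n ≥ 6.268097/(2·0.136²) = 169.445.
The smallest integer n is 170.

170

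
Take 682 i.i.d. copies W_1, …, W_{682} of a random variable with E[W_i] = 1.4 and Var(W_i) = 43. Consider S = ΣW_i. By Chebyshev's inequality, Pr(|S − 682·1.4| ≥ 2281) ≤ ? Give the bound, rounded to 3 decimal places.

0.006

Var(S) = n·Var(W_i) = 682·43 = 29326.
Chebyshev: Pr(|S − 682·1.4| ≥ 2281) ≤ Var(S)/2281² = 29326/5202961 = 0.0056.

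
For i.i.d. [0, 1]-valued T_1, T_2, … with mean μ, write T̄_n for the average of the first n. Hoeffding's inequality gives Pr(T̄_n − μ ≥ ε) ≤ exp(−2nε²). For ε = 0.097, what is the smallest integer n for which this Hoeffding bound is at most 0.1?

123

Require exp(−2nε²) ≤ 0.1, i.e. 2nε² ≥ ln(1/0.1) = 2.302585.
So n ≥ 2.302585 / (2·0.097²) = 122.361.
The smallest integer n is 123.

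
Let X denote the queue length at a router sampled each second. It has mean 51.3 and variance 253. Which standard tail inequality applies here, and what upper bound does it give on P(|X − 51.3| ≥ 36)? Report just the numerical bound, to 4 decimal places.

Mean and variance are known, so Chebyshev's inequality applies.
Chebyshev: P(|X − μ| ≥ t) ≤ Var(X)/t².
Bound = 253 / 1296 = 0.1952.

0.1952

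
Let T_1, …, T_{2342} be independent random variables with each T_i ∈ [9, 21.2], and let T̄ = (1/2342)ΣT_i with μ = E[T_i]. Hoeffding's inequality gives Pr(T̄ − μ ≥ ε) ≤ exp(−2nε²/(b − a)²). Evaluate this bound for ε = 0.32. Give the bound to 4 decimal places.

Exponent: 2nε²/(b − a)² = 2·2342·0.32² / 12.2² = 3.22253.
Bound = exp(−3.22253) = 0.03985.

0.0399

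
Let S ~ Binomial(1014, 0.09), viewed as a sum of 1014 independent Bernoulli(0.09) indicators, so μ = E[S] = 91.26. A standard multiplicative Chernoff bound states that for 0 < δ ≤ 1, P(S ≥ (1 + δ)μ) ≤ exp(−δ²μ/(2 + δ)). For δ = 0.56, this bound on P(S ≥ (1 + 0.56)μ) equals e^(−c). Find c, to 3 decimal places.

c = δ²μ/(2 + δ) = 0.56²·91.26/(2 + 0.56) = 11.1793.

11.179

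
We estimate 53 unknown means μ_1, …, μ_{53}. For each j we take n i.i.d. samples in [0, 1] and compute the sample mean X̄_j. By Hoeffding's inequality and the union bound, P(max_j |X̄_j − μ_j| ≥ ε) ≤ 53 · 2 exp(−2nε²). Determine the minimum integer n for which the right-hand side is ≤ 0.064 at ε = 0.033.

3404

Need 2·53·exp(−2nε²) ≤ 0.064, i.e. exp(−2nε²) ≤ 0.064/106.
So 2nε² ≥ ln(106/0.064) = 7.412311.
Hence n ≥ 7.412311/(2·0.033²) = 3403.265.
The smallest integer n is 3404.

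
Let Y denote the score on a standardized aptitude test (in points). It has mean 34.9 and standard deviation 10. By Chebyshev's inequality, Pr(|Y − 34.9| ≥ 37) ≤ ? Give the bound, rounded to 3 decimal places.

Chebyshev: Pr(|Y − μ| ≥ t) ≤ Var(Y)/t².
Var(Y) = σ² = 10² = 100.
Bound = 100 / 1369 = 0.0730.

0.073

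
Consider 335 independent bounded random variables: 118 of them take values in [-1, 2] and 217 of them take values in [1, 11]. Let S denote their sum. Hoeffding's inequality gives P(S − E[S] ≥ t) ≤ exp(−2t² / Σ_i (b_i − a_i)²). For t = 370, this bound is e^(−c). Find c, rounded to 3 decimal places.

Σ(b_i − a_i)² = 118·3² + 217·10² = 22762.
c = 2t² / 22762 = 2·370² / 22762 = 12.0288.

12.029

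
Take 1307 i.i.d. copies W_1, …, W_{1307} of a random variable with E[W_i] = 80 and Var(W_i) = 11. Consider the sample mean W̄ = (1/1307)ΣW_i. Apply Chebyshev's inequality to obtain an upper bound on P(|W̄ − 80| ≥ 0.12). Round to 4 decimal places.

0.5845

Var(W̄) = Var(W_i)/n = 11/1307 = 0.0084162.
Chebyshev: P(|W̄ − 80| ≥ 0.12) ≤ Var(W̄)/(0.12)² = 11/(1307·0.12²) = 0.5845.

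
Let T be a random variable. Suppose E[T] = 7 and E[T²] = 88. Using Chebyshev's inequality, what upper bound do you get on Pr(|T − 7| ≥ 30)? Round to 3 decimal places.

0.043

Var(T) = E[T²] − (E[T])² = 88 − 49 = 39.
Chebyshev's inequality: Pr(|T − μ| ≥ t) ≤ Var(T)/t² = 39/900 = 0.0433.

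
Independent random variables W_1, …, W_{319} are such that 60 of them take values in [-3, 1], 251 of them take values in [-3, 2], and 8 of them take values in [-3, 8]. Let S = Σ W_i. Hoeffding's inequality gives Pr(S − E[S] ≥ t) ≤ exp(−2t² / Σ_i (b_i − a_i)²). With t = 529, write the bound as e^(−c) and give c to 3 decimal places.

Σ(b_i − a_i)² = 60·4² + 251·5² + 8·11² = 8203.
c = 2t² / 8203 = 2·529² / 8203 = 68.2289.

68.229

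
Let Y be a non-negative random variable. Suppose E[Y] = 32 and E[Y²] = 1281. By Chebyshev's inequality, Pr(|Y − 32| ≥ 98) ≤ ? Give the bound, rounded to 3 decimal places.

Var(Y) = E[Y²] − (E[Y])² = 1281 − 1024 = 257.
Chebyshev's inequality: Pr(|Y − μ| ≥ t) ≤ Var(Y)/t² = 257/9604 = 0.0268.

0.027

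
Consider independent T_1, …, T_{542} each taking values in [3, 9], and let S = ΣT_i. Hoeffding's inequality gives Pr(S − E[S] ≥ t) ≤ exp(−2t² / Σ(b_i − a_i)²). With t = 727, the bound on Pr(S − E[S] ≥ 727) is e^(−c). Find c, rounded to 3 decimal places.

Σ(b_i − a_i)² = 542·(6)² = 19512.
c = 2t²/19512 = 2·727²/19512 = 54.1748.

54.175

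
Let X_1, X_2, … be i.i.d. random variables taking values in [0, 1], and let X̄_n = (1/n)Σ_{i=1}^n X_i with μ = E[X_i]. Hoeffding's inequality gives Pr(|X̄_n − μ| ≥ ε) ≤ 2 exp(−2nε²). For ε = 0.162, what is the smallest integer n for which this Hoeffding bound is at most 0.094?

Require 2·exp(−2nε²) ≤ 0.094, i.e. 2nε² ≥ ln(2/0.094) = 3.057608.
So n ≥ 3.057608 / (2·0.162²) = 58.253.
The smallest integer n is 59.

59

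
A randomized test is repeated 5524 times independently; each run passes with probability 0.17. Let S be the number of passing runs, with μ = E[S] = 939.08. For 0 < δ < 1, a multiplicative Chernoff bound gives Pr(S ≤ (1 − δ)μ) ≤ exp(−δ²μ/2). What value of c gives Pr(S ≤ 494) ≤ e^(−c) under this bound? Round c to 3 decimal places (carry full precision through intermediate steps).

Write 494 = (1 − δ)μ, so δ = 1 − 494/939.08 = 0.4739532…
Then the exponent is δ²μ/2 = (μ − 494)²/(2μ) = 105.473552.

105.474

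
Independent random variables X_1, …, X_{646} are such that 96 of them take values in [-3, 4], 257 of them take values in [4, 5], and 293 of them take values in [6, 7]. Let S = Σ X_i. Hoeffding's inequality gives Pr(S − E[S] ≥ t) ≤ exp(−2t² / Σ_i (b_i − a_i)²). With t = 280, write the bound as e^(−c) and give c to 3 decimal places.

29.844

Σ(b_i − a_i)² = 96·7² + 257·1² + 293·1² = 5254.
c = 2t² / 5254 = 2·280² / 5254 = 29.8439.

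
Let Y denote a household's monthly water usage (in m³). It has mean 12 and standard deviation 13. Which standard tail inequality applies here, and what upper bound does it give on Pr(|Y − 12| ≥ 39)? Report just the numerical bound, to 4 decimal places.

Mean and variance are known, so Chebyshev's inequality applies.
Chebyshev: Pr(|Y − μ| ≥ t) ≤ Var(Y)/t².
Var(Y) = σ² = 13² = 169.
Bound = 169 / 1521 = 0.1111.

0.1111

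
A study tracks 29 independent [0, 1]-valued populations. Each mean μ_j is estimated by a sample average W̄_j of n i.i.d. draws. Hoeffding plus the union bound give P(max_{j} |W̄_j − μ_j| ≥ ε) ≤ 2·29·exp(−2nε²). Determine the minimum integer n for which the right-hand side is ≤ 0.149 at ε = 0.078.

491

Need 2·29·exp(−2nε²) ≤ 0.149, i.e. exp(−2nε²) ≤ 0.149/58.
So 2nε² ≥ ln(58/0.149) = 5.964252.
Hence n ≥ 5.964252/(2·0.078²) = 490.159.
The smallest integer n is 491.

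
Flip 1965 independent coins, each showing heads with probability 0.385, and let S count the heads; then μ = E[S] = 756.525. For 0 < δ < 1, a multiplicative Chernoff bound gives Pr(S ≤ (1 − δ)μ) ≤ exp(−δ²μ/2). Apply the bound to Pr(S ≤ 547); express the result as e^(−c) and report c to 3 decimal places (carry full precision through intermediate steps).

29.015

Write 547 = (1 − δ)μ, so δ = 1 − 547/756.525 = 0.2769571…
Then the exponent is δ²μ/2 = (μ − 547)²/(2μ) = 29.014722.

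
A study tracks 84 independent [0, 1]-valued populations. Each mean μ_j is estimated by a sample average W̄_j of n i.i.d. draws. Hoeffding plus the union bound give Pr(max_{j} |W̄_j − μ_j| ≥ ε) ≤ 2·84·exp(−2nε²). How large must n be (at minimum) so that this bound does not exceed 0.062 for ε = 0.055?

Need 2·84·exp(−2nε²) ≤ 0.062, i.e. exp(−2nε²) ≤ 0.062/168.
So 2nε² ≥ ln(168/0.062) = 7.904585.
Hence n ≥ 7.904585/(2·0.055²) = 1306.543.
The smallest integer n is 1307.

1307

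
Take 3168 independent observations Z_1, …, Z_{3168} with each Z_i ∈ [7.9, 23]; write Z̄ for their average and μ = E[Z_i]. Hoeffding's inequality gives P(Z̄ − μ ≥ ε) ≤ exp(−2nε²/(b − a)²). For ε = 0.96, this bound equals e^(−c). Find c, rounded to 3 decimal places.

c = 2nε²/(b − a)² = 2·3168·0.96² / 15.1² = 25.6097.

25.610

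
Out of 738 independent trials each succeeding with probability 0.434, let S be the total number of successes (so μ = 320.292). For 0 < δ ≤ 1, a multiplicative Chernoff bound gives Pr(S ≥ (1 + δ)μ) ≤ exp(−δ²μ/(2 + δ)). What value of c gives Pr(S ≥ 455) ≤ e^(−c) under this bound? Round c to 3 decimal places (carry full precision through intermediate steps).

23.406

Write 455 = (1 + δ)μ, so δ = 455/320.292 − 1 = 0.4205787…
Then the exponent is δ²μ/(2 + δ) = (455 − μ)² / (μ·(2 + δ)) = 23.405691.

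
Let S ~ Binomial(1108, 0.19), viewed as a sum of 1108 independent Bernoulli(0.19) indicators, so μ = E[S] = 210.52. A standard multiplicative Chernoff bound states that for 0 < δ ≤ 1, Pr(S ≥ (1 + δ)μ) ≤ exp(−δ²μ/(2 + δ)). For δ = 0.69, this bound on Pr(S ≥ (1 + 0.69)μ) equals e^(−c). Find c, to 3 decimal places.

37.260

c = δ²μ/(2 + δ) = 0.69²·210.52/(2 + 0.69) = 37.2597.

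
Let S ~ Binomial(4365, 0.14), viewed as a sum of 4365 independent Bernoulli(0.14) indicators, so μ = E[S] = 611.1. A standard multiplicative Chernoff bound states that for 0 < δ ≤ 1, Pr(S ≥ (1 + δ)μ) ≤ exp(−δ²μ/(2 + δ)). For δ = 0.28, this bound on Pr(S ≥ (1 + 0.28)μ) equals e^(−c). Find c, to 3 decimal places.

c = δ²μ/(2 + δ) = 0.28²·611.1/(2 + 0.28) = 21.0133.

21.013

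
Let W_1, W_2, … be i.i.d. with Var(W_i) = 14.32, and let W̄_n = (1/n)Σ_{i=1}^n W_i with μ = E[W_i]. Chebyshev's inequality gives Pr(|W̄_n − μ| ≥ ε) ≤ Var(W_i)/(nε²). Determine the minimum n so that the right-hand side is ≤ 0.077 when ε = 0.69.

391

Require 14.32/(n·0.69²) ≤ 0.077, i.e. n ≥ 14.32/(0.077·0.69²) = 390.620.
The smallest integer n is 391.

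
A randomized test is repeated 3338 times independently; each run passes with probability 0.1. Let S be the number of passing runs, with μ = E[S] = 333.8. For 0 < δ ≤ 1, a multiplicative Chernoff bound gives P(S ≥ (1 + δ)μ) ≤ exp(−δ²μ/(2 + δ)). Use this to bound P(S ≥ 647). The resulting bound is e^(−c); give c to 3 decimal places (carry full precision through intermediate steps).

Write 647 = (1 + δ)μ, so δ = 647/333.8 − 1 = 0.9382864…
Then the exponent is δ²μ/(2 + δ) = (647 − μ)² / (μ·(2 + δ)) = 100.014519.

100.015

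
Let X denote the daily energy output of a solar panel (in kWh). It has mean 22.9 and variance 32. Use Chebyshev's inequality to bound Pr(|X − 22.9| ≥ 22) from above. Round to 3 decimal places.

Chebyshev: Pr(|X − μ| ≥ t) ≤ Var(X)/t².
Bound = 32 / 484 = 0.0661.

0.066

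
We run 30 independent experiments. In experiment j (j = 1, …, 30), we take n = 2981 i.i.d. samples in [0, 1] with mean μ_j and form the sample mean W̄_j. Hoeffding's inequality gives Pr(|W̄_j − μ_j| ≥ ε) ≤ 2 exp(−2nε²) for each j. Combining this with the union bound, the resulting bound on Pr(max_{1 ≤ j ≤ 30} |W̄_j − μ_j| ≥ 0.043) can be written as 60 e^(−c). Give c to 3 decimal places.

11.024

Union bound over the 30 events: Pr(max_{1 ≤ j ≤ 30} |W̄_j − μ_j| ≥ 0.043) ≤ 30·2·exp(−2nε²) = 60 exp(−2·2981·0.043²).
So c = 2·2981·0.043² = 11.0237.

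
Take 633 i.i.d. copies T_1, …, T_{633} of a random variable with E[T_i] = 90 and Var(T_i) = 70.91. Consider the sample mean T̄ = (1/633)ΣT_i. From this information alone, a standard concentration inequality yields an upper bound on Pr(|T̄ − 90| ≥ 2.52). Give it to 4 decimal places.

With mean and variance of each term known, Chebyshev's inequality bounds the deviation of the sum (or sample mean).
Var(T̄) = Var(T_i)/n = 70.91/633 = 0.11202.
Chebyshev: Pr(|T̄ − 90| ≥ 2.52) ≤ Var(T̄)/(2.52)² = 70.91/(633·2.52²) = 0.0176.

0.0176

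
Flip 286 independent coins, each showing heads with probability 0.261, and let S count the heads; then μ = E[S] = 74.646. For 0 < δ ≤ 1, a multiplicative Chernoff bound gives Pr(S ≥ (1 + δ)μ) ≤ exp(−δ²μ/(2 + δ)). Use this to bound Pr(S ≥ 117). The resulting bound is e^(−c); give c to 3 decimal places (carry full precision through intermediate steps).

9.360

Write 117 = (1 + δ)μ, so δ = 117/74.646 − 1 = 0.5673981…
Then the exponent is δ²μ/(2 + δ) = (117 − μ)² / (μ·(2 + δ)) = 9.360286.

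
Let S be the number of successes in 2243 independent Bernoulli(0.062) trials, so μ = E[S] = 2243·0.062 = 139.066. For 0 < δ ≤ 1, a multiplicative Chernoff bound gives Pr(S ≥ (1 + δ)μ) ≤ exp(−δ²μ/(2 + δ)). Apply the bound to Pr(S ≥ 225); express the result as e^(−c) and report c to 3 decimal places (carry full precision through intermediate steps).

20.284

Write 225 = (1 + δ)μ, so δ = 225/139.066 − 1 = 0.6179368…
Then the exponent is δ²μ/(2 + δ) = (225 − μ)² / (μ·(2 + δ)) = 20.283829.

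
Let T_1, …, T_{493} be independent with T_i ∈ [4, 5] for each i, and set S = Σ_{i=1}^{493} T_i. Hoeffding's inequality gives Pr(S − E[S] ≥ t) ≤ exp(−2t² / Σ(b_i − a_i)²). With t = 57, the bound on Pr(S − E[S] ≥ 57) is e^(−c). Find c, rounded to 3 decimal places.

Σ(b_i − a_i)² = 493·(1)² = 493.
c = 2t²/493 = 2·57²/493 = 13.1805.

13.181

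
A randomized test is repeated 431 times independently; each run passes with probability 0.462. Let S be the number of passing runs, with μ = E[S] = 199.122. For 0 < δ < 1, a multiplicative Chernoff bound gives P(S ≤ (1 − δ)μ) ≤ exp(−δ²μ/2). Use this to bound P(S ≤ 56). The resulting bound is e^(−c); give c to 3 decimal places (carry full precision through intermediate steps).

51.436

Write 56 = (1 − δ)μ, so δ = 1 − 56/199.122 = 0.7187654…
Then the exponent is δ²μ/2 = (μ − 56)²/(2μ) = 51.435569.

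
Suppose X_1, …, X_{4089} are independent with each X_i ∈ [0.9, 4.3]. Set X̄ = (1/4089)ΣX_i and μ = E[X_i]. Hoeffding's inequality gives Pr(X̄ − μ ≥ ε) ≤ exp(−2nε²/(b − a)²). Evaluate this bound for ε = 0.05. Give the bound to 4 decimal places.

0.1706

Exponent: 2nε²/(b − a)² = 2·4089·0.05² / 3.4² = 1.76860.
Bound = exp(−1.76860) = 0.17057.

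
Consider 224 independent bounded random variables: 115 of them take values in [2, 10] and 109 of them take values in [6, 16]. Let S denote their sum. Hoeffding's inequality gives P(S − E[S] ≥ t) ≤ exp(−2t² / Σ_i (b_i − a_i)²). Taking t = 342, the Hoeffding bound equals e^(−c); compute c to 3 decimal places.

12.811

Σ(b_i − a_i)² = 115·8² + 109·10² = 18260.
c = 2t² / 18260 = 2·342² / 18260 = 12.8110.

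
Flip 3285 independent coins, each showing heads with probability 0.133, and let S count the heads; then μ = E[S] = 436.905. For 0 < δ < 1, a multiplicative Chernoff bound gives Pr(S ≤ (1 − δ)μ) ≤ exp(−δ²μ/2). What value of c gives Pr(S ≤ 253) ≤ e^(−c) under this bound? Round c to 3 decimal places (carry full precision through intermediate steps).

Write 253 = (1 − δ)μ, so δ = 1 − 253/436.905 = 0.4209267…
Then the exponent is δ²μ/2 = (μ − 253)²/(2μ) = 38.705267.

38.705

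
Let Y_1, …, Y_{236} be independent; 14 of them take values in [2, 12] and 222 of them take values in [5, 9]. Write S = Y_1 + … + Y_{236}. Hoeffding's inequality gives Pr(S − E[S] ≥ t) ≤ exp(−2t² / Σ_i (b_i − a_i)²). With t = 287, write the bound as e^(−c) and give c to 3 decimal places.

Σ(b_i − a_i)² = 14·10² + 222·4² = 4952.
c = 2t² / 4952 = 2·287² / 4952 = 33.2670.

33.267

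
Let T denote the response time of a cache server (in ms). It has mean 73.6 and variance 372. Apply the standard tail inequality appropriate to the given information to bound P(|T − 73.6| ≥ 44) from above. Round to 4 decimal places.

Mean and variance are known, so Chebyshev's inequality applies.
Chebyshev: P(|T − μ| ≥ t) ≤ Var(T)/t².
Bound = 372 / 1936 = 0.1921.

0.1921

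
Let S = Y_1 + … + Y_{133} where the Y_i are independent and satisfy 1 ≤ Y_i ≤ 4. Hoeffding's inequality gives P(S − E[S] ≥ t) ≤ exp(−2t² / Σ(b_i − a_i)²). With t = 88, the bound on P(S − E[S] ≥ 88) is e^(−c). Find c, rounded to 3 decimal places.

Σ(b_i − a_i)² = 133·(3)² = 1197.
c = 2t²/1197 = 2·88²/1197 = 12.9390.

12.939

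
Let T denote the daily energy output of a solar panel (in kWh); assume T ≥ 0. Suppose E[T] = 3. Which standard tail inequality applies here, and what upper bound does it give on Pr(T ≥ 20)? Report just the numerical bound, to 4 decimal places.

Only the mean of a non-negative variable is known, so Markov's inequality is the applicable tail bound.
Markov's inequality: for a non-negative random variable, Pr(T ≥ a) ≤ E[T]/a.
Here E[T] = 3 and a = 20, so the bound is 3/20 = 0.1500.

0.1500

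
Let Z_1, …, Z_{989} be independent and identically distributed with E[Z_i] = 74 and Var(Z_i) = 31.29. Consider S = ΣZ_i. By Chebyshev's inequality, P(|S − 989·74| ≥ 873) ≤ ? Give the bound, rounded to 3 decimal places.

Var(S) = n·Var(Z_i) = 989·31.29 = 30945.81.
Chebyshev: P(|S − 989·74| ≥ 873) ≤ Var(S)/873² = 30945.81/762129 = 0.0406.

0.041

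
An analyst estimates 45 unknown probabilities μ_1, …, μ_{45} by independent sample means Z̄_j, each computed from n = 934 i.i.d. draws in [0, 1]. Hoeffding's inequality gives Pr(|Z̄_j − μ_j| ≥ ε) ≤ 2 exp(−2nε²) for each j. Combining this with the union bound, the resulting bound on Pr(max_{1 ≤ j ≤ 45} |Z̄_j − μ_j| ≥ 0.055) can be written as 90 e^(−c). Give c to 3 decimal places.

5.651

Union bound over the 45 events: Pr(max_{1 ≤ j ≤ 45} |Z̄_j − μ_j| ≥ 0.055) ≤ 45·2·exp(−2nε²) = 90 exp(−2·934·0.055²).
So c = 2·934·0.055² = 5.6507.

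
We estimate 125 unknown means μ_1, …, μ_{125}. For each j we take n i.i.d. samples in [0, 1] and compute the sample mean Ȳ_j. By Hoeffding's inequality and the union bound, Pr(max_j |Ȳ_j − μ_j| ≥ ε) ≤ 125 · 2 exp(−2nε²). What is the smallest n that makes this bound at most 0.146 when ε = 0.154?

157

Need 2·125·exp(−2nε²) ≤ 0.146, i.e. exp(−2nε²) ≤ 0.146/250.
So 2nε² ≥ ln(250/0.146) = 7.445610.
Hence n ≥ 7.445610/(2·0.154²) = 156.974.
The smallest integer n is 157.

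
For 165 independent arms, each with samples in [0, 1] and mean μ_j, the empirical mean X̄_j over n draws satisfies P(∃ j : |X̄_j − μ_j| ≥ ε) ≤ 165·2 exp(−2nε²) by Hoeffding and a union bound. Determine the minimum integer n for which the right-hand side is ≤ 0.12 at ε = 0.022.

Need 2·165·exp(−2nε²) ≤ 0.12, i.e. exp(−2nε²) ≤ 0.12/330.
So 2nε² ≥ ln(330/0.12) = 7.919356.
Hence n ≥ 7.919356/(2·0.022²) = 8181.153.
The smallest integer n is 8182.

8182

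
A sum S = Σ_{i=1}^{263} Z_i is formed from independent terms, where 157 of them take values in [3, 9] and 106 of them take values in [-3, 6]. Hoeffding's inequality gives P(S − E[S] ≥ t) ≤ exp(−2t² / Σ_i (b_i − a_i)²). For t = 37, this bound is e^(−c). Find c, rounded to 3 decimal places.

Σ(b_i − a_i)² = 157·6² + 106·9² = 14238.
c = 2t² / 14238 = 2·37² / 14238 = 0.1923.

0.192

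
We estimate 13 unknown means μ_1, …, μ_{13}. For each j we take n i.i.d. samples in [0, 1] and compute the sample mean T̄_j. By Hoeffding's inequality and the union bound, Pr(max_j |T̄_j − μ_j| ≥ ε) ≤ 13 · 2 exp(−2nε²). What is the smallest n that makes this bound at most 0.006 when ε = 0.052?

Need 2·13·exp(−2nε²) ≤ 0.006, i.e. exp(−2nε²) ≤ 0.006/26.
So 2nε² ≥ ln(26/0.006) = 8.374092.
Hence n ≥ 8.374092/(2·0.052²) = 1548.464.
The smallest integer n is 1549.

1549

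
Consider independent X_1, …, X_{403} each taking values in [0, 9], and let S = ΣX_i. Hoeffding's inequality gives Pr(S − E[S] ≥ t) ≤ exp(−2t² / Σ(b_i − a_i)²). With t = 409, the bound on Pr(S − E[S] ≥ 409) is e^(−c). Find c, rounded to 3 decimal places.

Σ(b_i − a_i)² = 403·(9)² = 32643.
c = 2t²/32643 = 2·409²/32643 = 10.2491.

10.249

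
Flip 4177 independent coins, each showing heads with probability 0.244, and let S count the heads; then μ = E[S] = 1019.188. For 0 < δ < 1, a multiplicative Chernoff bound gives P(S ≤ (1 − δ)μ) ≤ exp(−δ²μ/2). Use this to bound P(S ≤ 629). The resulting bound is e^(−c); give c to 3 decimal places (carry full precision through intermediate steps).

74.690

Write 629 = (1 − δ)μ, so δ = 1 − 629/1019.188 = 0.382842…
Then the exponent is δ²μ/2 = (μ − 629)²/(2μ) = 74.690182.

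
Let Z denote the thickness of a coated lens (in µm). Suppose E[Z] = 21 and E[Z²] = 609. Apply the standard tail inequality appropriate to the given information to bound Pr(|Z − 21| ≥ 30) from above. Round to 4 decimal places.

0.1867

The first two moments determine the variance, so Chebyshev's inequality is the sharpest standard bound available.
Var(Z) = E[Z²] − (E[Z])² = 609 − 441 = 168.
Chebyshev's inequality: Pr(|Z − μ| ≥ t) ≤ Var(Z)/t² = 168/900 = 0.1867.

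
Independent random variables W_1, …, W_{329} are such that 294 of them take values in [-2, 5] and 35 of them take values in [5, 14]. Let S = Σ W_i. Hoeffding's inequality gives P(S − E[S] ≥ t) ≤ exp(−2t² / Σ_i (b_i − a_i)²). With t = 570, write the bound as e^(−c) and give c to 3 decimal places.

37.689

Σ(b_i − a_i)² = 294·7² + 35·9² = 17241.
c = 2t² / 17241 = 2·570² / 17241 = 37.6892.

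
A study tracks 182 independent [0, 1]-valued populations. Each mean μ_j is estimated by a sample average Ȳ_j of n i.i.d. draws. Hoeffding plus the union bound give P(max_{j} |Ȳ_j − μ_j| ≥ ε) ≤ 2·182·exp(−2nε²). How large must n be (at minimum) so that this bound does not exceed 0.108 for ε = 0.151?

179

Need 2·182·exp(−2nε²) ≤ 0.108, i.e. exp(−2nε²) ≤ 0.108/364.
So 2nε² ≥ ln(364/0.108) = 8.122778.
Hence n ≥ 8.122778/(2·0.151²) = 178.123.
The smallest integer n is 179.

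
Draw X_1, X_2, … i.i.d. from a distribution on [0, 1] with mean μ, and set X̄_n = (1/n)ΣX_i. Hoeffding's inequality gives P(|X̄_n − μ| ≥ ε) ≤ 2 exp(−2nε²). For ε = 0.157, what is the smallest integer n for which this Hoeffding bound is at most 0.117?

Require 2·exp(−2nε²) ≤ 0.117, i.e. 2nε² ≥ ln(2/0.117) = 2.838729.
So n ≥ 2.838729 / (2·0.157²) = 57.583.
The smallest integer n is 58.

58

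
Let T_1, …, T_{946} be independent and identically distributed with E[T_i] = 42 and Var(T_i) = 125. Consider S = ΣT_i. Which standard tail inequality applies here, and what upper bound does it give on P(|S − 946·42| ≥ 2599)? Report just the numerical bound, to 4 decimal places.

With mean and variance of each term known, Chebyshev's inequality bounds the deviation of the sum (or sample mean).
Var(S) = n·Var(T_i) = 946·125 = 118250.
Chebyshev: P(|S − 946·42| ≥ 2599) ≤ Var(S)/2599² = 118250/6754801 = 0.0175.

0.0175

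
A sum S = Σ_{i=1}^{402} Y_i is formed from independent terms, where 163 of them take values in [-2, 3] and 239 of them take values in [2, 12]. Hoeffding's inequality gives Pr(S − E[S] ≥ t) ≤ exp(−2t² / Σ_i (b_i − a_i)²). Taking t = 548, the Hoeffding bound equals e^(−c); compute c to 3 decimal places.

Σ(b_i − a_i)² = 163·5² + 239·10² = 27975.
c = 2t² / 27975 = 2·548² / 27975 = 21.4695.

21.469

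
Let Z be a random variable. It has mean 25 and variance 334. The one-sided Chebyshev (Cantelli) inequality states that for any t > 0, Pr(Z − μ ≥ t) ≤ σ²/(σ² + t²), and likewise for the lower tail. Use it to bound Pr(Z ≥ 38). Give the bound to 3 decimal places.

0.664

Here σ² = 334 and t = 13, so σ² + t² = 503.
Cantelli's bound: 334/503 = 0.6640.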